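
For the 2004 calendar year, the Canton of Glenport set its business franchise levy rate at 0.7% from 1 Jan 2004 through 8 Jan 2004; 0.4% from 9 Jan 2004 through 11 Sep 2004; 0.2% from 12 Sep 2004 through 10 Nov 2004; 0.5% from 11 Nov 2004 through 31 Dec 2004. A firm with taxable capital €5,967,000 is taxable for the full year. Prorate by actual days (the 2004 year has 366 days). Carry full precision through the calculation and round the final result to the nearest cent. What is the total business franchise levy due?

1 Jan – 8 Jan 2004: 8 days at 0.7% → €5,967,000 × 0.7% × 8/366 = €912.9836
9 Jan – 11 Sep 2004: 247 days at 0.4% → €5,967,000 × 0.4% × 247/366 = €16,107.6393
12 Sep – 10 Nov 2004: 60 days at 0.2% → €5,967,000 × 0.2% × 60/366 = €1,956.3934
11 Nov – 31 Dec 2004: 51 days at 0.5% → €5,967,000 × 0.5% × 51/366 = €4,157.3361
Total = €23,134.3525

€23,134.35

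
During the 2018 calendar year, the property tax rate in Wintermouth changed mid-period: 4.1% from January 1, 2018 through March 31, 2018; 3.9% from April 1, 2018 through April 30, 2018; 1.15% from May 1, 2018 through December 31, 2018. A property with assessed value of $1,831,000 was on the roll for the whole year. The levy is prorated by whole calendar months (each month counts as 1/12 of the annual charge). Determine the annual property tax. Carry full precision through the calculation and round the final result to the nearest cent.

$38,756.17

January 1 – March 31, 2018: 3 months at 4.1% → $1,831,000 × 4.1% × 3/12 = $18,767.7500
April 1 – April 30, 2018: 1 month at 3.9% → $1,831,000 × 3.9% × 1/12 = $5,950.7500
May 1 – December 31, 2018: 8 months at 1.15% → $1,831,000 × 1.15% × 8/12 = $14,037.6667
Total = $38,756.1667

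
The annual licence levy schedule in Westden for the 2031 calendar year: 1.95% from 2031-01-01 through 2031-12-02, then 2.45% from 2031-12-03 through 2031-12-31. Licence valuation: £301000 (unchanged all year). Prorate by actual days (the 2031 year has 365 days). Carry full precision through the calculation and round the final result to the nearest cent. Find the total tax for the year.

2031-01-01 to 2031-12-02: 336 days at 1.95% → £301000 × 1.95% × 336/365 = £5403.1562
2031-12-03 to 2031-12-31: 29 days at 2.45% → £301000 × 2.45% × 29/365 = £585.9192
Total = £5989.0753

£5989.08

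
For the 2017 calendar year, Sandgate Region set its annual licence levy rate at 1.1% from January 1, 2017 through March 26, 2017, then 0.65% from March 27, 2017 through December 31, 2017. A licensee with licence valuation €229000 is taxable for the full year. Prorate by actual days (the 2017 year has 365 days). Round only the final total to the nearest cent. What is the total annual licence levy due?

€1728.48

January 1 – March 26, 2017: 85 days at 1.1% → €229000 × 1.1% × 85/365 = €586.6164
March 27 – December 31, 2017: 280 days at 0.65% → €229000 × 0.65% × 280/365 = €1141.8630
Total = €1728.4795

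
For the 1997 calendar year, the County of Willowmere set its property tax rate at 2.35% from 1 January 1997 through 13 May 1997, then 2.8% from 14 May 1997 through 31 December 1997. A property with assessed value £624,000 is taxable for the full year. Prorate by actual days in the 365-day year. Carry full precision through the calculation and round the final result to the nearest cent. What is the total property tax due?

1 January – 13 May 1997: 133 days at 2.35% → £624,000 × 2.35% × 133/365 = £5,343.3205
14 May – 31 December 1997: 232 days at 2.8% → £624,000 × 2.8% × 232/365 = £11,105.4904
Total = £16,448.8110

£16,448.81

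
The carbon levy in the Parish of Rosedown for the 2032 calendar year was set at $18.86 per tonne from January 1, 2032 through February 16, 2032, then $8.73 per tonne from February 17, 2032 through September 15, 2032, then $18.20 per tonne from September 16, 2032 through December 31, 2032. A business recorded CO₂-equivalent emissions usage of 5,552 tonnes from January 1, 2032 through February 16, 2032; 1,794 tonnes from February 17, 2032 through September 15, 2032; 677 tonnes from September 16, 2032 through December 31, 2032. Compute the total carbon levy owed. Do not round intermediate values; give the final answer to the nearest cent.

January 1 – February 16, 2032: 5,552 tonnes at $18.86/tonne → $104,710.72
February 17 – September 15, 2032: 1,794 tonnes at $8.73/tonne → $15,661.62
September 16 – December 31, 2032: 677 tonnes at $18.20/tonne → $12,321.40

$132,693.74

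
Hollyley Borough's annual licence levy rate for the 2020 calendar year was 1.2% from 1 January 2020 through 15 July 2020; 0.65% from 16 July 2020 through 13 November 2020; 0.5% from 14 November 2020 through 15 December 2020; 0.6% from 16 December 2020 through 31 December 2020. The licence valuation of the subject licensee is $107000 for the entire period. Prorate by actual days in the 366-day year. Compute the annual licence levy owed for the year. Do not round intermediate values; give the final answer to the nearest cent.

$995.89

1 January – 15 July 2020: 197 days at 1.2% → $107000 × 1.2% × 197/366 = $691.1148
16 July – 13 November 2020: 121 days at 0.65% → $107000 × 0.65% × 121/366 = $229.9331
14 November – 15 December 2020: 32 days at 0.5% → $107000 × 0.5% × 32/366 = $46.7760
16 December – 31 December 2020: 16 days at 0.6% → $107000 × 0.6% × 16/366 = $28.0656
Total = $995.8893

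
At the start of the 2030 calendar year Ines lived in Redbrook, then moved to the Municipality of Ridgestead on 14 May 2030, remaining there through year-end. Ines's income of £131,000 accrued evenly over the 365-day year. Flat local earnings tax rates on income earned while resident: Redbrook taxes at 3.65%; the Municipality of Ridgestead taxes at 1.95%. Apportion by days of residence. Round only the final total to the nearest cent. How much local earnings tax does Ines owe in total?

Redbrook, 1 Jan – 13 May 2030: 133 days → £131,000 × 3.65% × 133/365 = £1,742.3000
The Municipality of Ridgestead, 14 May – 31 Dec 2030: 232 days → £131,000 × 1.95% × 232/365 = £1,623.6822
Total = £3,365.9822

£3,365.98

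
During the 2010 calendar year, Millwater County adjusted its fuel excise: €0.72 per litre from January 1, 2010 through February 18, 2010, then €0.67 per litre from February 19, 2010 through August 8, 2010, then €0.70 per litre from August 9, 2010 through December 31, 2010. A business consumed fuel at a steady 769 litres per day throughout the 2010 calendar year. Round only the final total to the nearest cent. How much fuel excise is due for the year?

€193,288.15

January 1 – February 18, 2010: 49 days × 769 litres/day = 37,681 litres at €0.72/litre → €27,130.32
February 19 – August 8, 2010: 171 days × 769 litres/day = 131,499 litres at €0.67/litre → €88,104.33
August 9 – December 31, 2010: 145 days × 769 litres/day = 111,505 litres at €0.70/litre → €78,053.50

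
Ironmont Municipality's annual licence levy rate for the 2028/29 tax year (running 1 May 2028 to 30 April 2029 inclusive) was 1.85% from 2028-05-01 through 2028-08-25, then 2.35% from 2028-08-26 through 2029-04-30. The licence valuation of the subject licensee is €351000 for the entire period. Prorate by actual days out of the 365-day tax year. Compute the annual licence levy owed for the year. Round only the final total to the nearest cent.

2028-05-01 to 2028-08-25: 117 days at 1.85% → €351000 × 1.85% × 117/365 = €2081.4781
2028-08-26 to 2029-04-30: 248 days at 2.35% → €351000 × 2.35% × 248/365 = €5604.4603
Total = €7685.9384

€7685.94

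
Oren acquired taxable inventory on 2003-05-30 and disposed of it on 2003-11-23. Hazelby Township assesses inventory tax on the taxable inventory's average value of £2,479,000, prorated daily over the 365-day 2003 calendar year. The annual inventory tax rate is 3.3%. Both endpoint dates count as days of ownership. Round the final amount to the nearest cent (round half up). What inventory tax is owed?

£39,894.92

Days held (2003-05-30 to 2003-11-23): 178 out of 365
Tax = £2,479,000 × 3.3% × 178/365 = £39,894.9205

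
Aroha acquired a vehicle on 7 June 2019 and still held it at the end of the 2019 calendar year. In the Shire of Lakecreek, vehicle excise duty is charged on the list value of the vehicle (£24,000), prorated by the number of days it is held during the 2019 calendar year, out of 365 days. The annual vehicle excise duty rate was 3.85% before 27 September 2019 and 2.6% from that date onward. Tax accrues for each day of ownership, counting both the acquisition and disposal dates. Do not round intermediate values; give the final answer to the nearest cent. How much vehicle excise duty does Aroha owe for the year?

£447.65

7 June – 26 September 2019: 112 days at 3.85% → £24,000 × 3.85% × 112/365 = £283.5288
27 September – 31 December 2019: 96 days at 2.6% → £24,000 × 2.6% × 96/365 = £164.1205
Total = £447.6493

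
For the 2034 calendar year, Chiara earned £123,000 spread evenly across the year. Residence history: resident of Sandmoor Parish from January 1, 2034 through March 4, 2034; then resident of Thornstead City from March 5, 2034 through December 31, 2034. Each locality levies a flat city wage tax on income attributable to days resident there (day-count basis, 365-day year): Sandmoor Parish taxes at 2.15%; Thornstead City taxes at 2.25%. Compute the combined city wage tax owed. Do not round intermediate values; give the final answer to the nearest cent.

£2,746.27

Sandmoor Parish, January 1 – March 4, 2034: 63 days → £123,000 × 2.15% × 63/365 = £456.4479
Thornstead City, March 5 – December 31, 2034: 302 days → £123,000 × 2.25% × 302/365 = £2,289.8219
Total = £2,746.2699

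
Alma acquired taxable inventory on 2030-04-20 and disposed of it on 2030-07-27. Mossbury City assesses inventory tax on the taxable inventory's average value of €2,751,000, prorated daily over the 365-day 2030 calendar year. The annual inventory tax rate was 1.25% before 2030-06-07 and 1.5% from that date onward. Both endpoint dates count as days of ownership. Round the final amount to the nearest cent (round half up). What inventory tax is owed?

€10,287.99

2030-04-20 to 2030-06-06: 48 days at 1.25% → €2,751,000 × 1.25% × 48/365 = €4,522.1918
2030-06-07 to 2030-07-27: 51 days at 1.5% → €2,751,000 × 1.5% × 51/365 = €5,765.7945
Total = €10,287.9863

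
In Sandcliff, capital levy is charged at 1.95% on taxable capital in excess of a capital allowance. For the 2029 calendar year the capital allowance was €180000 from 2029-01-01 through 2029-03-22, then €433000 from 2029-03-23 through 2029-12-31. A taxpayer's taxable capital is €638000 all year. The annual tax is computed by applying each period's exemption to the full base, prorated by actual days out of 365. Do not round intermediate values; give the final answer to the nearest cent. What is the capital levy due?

2029-01-01 to 2029-03-22: 81 days, exemption €180000 → (€638000 − €180000) × 1.95% × 81/365 = €1981.9479
2029-03-23 to 2029-12-31: 284 days, exemption €433000 → (€638000 − €433000) × 1.95% × 284/365 = €3110.3836
Total = €5092.3315

€5092.33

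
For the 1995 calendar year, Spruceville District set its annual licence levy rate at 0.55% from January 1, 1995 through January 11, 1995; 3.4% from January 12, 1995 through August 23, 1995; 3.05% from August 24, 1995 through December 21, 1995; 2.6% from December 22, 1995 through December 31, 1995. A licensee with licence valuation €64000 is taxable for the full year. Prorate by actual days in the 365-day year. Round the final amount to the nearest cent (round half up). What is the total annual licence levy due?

January 1 – January 11, 1995: 11 days at 0.55% → €64000 × 0.55% × 11/365 = €10.6082
January 12 – August 23, 1995: 224 days at 3.4% → €64000 × 3.4% × 224/365 = €1335.4082
August 24 – December 21, 1995: 120 days at 3.05% → €64000 × 3.05% × 120/365 = €641.7534
December 22 – December 31, 1995: 10 days at 2.6% → €64000 × 2.6% × 10/365 = €45.5890
Total = €2033.3589

€2033.36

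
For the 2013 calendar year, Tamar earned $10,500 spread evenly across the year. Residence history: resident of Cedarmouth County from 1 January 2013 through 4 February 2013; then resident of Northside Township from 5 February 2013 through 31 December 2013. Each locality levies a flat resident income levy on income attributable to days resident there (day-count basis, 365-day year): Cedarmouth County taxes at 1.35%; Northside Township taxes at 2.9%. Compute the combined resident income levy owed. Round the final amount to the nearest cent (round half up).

$288.89

Cedarmouth County, 1 January – 4 February 2013: 35 days → $10,500 × 1.35% × 35/365 = $13.5925
Northside Township, 5 February – 31 December 2013: 330 days → $10,500 × 2.9% × 330/365 = $275.3014
Total = $288.8938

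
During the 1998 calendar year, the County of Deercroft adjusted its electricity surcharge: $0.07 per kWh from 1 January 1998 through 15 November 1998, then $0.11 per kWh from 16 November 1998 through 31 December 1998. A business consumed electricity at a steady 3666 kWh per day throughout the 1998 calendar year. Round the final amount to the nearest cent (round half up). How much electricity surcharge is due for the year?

1 January – 15 November 1998: 319 days × 3666 kWh/day = 1,169,454 kWh at $0.07/kWh → $81,861.78
16 November – 31 December 1998: 46 days × 3666 kWh/day = 168,636 kWh at $0.11/kWh → $18,549.96

$100,411.74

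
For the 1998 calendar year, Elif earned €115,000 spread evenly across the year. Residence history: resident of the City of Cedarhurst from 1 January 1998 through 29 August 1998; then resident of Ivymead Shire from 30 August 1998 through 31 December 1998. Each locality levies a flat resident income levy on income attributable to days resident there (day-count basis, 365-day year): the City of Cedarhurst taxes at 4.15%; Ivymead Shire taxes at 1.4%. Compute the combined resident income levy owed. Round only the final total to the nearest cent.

The City of Cedarhurst, 1 January – 29 August 1998: 241 days → €115,000 × 4.15% × 241/365 = €3,151.1575
Ivymead Shire, 30 August – 31 December 1998: 124 days → €115,000 × 1.4% × 124/365 = €546.9589
Total = €3,698.1164

€3,698.12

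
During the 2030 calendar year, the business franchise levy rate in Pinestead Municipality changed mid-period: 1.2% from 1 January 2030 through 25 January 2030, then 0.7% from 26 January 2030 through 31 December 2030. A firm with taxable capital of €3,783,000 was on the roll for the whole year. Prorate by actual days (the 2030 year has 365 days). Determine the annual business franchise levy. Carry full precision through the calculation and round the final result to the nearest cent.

€27,776.55

1 January – 25 January 2030: 25 days at 1.2% → €3,783,000 × 1.2% × 25/365 = €3,109.3151
26 January – 31 December 2030: 340 days at 0.7% → €3,783,000 × 0.7% × 340/365 = €24,667.2329
Total = €27,776.5479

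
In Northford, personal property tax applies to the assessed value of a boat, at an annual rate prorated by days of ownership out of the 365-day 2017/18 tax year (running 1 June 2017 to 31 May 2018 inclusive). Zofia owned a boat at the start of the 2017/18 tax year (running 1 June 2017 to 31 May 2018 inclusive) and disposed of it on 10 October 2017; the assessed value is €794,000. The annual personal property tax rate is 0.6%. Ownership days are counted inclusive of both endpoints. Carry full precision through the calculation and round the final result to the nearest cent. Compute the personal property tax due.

Days held (1 June – 10 October 2017): 132 out of 365
Tax = €794,000 × 0.6% × 132/365 = €1,722.8712

€1,722.87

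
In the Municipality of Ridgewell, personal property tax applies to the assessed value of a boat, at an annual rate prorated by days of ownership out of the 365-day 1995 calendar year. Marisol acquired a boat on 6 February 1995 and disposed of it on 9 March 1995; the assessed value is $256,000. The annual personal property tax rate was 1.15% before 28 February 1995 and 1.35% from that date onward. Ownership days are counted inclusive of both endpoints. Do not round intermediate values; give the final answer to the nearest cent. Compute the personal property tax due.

6 February – 27 February 1995: 22 days at 1.15% → $256,000 × 1.15% × 22/365 = $177.4466
28 February – 9 March 1995: 10 days at 1.35% → $256,000 × 1.35% × 10/365 = $94.6849
Total = $272.1315

$272.13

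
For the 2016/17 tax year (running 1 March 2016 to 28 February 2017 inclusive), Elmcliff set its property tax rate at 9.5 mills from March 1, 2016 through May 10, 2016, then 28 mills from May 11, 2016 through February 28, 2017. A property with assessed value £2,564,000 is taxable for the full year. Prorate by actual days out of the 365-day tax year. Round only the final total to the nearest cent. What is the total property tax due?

March 1 – May 10, 2016: 71 days at 9.5 mills → £2,564,000 × 0.95% × 71/365 = £4,738.1315
May 11, 2016 – February 28, 2017: 294 days at 28 mills → £2,564,000 × 2.8% × 294/365 = £57,826.9808
Total = £62,565.1123

£62,565.11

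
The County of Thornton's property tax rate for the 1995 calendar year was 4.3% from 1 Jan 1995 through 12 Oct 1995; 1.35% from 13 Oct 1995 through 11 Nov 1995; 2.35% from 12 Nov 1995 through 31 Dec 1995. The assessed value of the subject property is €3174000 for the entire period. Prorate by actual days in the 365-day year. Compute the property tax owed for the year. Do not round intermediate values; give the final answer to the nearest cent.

1 Jan – 12 Oct 1995: 285 days at 4.3% → €3174000 × 4.3% × 285/365 = €106568.1370
13 Oct – 11 Nov 1995: 30 days at 1.35% → €3174000 × 1.35% × 30/365 = €3521.8356
12 Nov – 31 Dec 1995: 50 days at 2.35% → €3174000 × 2.35% × 50/365 = €10217.6712
Total = €120307.6438

€120307.64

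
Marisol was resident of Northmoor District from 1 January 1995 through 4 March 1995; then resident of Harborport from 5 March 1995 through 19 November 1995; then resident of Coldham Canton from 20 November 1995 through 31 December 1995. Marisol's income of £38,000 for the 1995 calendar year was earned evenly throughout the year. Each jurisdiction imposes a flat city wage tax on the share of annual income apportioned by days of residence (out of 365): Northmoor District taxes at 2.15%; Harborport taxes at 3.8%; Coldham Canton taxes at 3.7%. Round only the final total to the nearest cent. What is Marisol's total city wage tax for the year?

Northmoor District, 1 January – 4 March 1995: 63 days → £38,000 × 2.15% × 63/365 = £141.0164
Harborport, 5 March – 19 November 1995: 260 days → £38,000 × 3.8% × 260/365 = £1,028.6027
Coldham Canton, 20 November – 31 December 1995: 42 days → £38,000 × 3.7% × 42/365 = £161.7863
Total = £1,331.4055

£1,331.41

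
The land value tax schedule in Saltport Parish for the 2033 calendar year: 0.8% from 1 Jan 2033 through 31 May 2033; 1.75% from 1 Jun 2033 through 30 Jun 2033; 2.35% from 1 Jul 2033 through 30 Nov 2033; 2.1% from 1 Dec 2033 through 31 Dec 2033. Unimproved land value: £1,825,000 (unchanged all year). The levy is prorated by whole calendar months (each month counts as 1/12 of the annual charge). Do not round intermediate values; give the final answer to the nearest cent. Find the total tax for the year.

£29,808.33

1 Jan – 31 May 2033: 5 months at 0.8% → £1,825,000 × 0.8% × 5/12 = £6,083.3333
1 Jun – 30 Jun 2033: 1 month at 1.75% → £1,825,000 × 1.75% × 1/12 = £2,661.4583
1 Jul – 30 Nov 2033: 5 months at 2.35% → £1,825,000 × 2.35% × 5/12 = £17,869.7917
1 Dec – 31 Dec 2033: 1 month at 2.1% → £1,825,000 × 2.1% × 1/12 = £3,193.7500
Total = £29,808.3333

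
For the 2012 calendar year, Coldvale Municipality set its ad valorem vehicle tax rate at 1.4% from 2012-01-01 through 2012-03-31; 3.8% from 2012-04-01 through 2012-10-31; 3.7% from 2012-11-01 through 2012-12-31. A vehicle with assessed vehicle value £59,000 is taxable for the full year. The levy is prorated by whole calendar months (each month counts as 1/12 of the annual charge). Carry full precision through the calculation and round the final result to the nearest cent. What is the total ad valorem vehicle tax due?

£1,878.17

2012-01-01 to 2012-03-31: 3 months at 1.4% → £59,000 × 1.4% × 3/12 = £206.5000
2012-04-01 to 2012-10-31: 7 months at 3.8% → £59,000 × 3.8% × 7/12 = £1,307.8333
2012-11-01 to 2012-12-31: 2 months at 3.7% → £59,000 × 3.7% × 2/12 = £363.8333
Total = £1,878.1667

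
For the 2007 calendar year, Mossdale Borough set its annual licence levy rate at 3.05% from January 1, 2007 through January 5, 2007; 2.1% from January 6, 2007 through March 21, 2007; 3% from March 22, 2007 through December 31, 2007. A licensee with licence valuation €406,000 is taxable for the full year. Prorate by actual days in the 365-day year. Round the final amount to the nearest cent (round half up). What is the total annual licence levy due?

€11,431.96

January 1 – January 5, 2007: 5 days at 3.05% → €406,000 × 3.05% × 5/365 = €169.6301
January 6 – March 21, 2007: 75 days at 2.1% → €406,000 × 2.1% × 75/365 = €1,751.9178
March 22 – December 31, 2007: 285 days at 3% → €406,000 × 3% × 285/365 = €9,510.4110
Total = €11,431.9589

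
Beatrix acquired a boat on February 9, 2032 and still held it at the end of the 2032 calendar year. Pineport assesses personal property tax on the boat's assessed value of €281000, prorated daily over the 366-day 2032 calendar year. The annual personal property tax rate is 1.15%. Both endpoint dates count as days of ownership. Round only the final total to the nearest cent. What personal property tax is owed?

Days held (February 9 – December 31, 2032): 327 out of 366
Tax = €281000 × 1.15% × 327/366 = €2887.1598

€2887.16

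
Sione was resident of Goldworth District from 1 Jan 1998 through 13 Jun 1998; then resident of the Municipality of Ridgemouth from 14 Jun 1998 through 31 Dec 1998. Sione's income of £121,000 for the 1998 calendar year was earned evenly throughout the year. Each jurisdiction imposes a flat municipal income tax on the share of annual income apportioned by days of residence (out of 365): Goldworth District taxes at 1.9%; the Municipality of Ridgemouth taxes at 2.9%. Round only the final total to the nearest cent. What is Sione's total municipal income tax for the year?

£2,965.33

Goldworth District, 1 Jan – 13 Jun 1998: 164 days → £121,000 × 1.9% × 164/365 = £1,032.9753
The Municipality of Ridgemouth, 14 Jun – 31 Dec 1998: 201 days → £121,000 × 2.9% × 201/365 = £1,932.3534
Total = £2,965.3288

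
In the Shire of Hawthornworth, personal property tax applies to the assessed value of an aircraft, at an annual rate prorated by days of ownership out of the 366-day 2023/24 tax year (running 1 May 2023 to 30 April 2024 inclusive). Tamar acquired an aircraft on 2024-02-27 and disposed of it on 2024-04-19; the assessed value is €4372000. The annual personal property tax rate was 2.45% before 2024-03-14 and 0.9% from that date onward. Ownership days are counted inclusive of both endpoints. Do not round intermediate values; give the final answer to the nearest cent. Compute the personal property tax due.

€8660.38

2024-02-27 to 2024-03-13: 16 days at 2.45% → €4372000 × 2.45% × 16/366 = €4682.5792
2024-03-14 to 2024-04-19: 37 days at 0.9% → €4372000 × 0.9% × 37/366 = €3977.8033
Total = €8660.3825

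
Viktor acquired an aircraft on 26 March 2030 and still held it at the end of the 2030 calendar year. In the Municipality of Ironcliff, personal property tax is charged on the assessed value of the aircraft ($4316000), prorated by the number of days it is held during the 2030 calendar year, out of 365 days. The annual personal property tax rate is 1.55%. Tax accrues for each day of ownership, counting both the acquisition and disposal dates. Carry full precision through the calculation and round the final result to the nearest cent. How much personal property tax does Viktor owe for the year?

$51502.30

Days held (26 March – 31 December 2030): 281 out of 365
Tax = $4316000 × 1.55% × 281/365 = $51502.2959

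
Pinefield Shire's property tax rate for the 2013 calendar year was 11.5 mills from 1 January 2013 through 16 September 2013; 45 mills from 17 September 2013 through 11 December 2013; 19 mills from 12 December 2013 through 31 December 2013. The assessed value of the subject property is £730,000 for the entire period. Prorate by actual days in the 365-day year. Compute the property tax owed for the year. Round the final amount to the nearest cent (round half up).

£14,457.00

1 January – 16 September 2013: 259 days at 11.5 mills → £730,000 × 1.15% × 259/365 = £5,957.0000
17 September – 11 December 2013: 86 days at 45 mills → £730,000 × 4.5% × 86/365 = £7,740.0000
12 December – 31 December 2013: 20 days at 19 mills → £730,000 × 1.9% × 20/365 = £760.0000
Total = £14,457.0000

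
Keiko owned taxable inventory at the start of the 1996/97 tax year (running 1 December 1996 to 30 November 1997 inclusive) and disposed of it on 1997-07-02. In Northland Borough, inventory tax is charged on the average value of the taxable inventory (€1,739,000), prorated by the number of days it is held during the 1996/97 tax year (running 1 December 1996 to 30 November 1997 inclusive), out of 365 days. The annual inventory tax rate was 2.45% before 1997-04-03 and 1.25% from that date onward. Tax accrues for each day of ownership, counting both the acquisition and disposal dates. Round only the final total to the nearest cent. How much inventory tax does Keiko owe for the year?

€19,776.96

1996-12-01 to 1997-04-02: 123 days at 2.45% → €1,739,000 × 2.45% × 123/365 = €14,357.4699
1997-04-03 to 1997-07-02: 91 days at 1.25% → €1,739,000 × 1.25% × 91/365 = €5,419.4863
Total = €19,776.9562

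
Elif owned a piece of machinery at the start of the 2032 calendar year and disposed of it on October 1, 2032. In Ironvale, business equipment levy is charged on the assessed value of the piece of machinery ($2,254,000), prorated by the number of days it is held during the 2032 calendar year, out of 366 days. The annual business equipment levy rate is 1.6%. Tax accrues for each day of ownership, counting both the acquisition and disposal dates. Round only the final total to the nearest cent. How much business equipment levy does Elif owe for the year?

Days held (January 1 – October 1, 2032): 275 out of 366
Tax = $2,254,000 × 1.6% × 275/366 = $27,097.2678

$27,097.27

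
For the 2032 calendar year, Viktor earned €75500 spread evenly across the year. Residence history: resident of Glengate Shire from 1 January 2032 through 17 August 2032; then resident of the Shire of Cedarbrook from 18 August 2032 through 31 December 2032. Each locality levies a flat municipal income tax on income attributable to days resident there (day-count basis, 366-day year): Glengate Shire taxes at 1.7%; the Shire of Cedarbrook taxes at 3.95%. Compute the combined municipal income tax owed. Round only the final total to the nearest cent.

Glengate Shire, 1 January – 17 August 2032: 230 days → €75500 × 1.7% × 230/366 = €806.5710
The Shire of Cedarbrook, 18 August – 31 December 2032: 136 days → €75500 × 3.95% × 136/366 = €1108.1585
Total = €1914.7295

€1914.73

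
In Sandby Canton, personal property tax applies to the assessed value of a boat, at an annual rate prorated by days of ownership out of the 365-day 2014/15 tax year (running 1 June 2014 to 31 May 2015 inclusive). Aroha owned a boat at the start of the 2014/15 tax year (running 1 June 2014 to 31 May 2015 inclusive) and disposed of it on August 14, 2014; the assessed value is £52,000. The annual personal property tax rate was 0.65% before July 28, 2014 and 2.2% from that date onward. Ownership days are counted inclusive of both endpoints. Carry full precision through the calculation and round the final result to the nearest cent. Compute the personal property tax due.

£109.20

June 1 – July 27, 2014: 57 days at 0.65% → £52,000 × 0.65% × 57/365 = £52.7836
July 28 – August 14, 2014: 18 days at 2.2% → £52,000 × 2.2% × 18/365 = £56.4164
Total = £109.2000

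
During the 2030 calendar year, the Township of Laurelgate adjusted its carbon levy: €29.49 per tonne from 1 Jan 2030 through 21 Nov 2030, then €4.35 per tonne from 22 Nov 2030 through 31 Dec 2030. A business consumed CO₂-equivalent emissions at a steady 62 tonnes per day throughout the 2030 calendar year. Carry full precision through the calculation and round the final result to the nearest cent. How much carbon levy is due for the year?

€605,011.50

1 Jan – 21 Nov 2030: 325 days × 62 tonnes/day = 20,150 tonnes at €29.49/tonne → €594,223.50
22 Nov – 31 Dec 2030: 40 days × 62 tonnes/day = 2,480 tonnes at €4.35/tonne → €10,788.00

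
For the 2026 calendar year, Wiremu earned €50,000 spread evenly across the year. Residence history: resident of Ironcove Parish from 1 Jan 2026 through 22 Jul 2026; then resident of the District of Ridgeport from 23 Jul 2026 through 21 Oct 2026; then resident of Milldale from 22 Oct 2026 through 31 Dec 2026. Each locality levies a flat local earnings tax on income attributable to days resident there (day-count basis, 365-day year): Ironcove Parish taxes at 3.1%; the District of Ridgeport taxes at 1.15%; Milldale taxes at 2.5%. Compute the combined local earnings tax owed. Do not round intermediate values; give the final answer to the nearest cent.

€1,248.56

Ironcove Parish, 1 Jan – 22 Jul 2026: 203 days → €50,000 × 3.1% × 203/365 = €862.0548
The District of Ridgeport, 23 Jul – 21 Oct 2026: 91 days → €50,000 × 1.15% × 91/365 = €143.3562
Milldale, 22 Oct – 31 Dec 2026: 71 days → €50,000 × 2.5% × 71/365 = €243.1507
Total = €1,248.5616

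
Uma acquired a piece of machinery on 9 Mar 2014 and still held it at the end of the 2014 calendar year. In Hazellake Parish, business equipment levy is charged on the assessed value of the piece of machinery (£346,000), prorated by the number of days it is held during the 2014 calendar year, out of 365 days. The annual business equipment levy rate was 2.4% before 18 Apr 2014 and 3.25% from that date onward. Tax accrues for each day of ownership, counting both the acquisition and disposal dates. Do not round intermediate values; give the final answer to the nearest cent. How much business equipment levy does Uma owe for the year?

£8,858.55

9 Mar – 17 Apr 2014: 40 days at 2.4% → £346,000 × 2.4% × 40/365 = £910.0274
18 Apr – 31 Dec 2014: 258 days at 3.25% → £346,000 × 3.25% × 258/365 = £7,948.5205
Total = £8,858.5479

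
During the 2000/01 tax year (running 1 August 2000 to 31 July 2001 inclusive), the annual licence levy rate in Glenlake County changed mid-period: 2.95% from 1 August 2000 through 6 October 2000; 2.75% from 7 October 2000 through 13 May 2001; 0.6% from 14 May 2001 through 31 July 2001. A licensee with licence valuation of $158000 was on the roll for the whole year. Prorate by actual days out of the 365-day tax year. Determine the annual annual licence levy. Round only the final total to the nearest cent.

$3667.76

1 August – 6 October 2000: 67 days at 2.95% → $158000 × 2.95% × 67/365 = $855.5808
7 October 2000 – 13 May 2001: 219 days at 2.75% → $158000 × 2.75% × 219/365 = $2607.0000
14 May – 31 July 2001: 79 days at 0.6% → $158000 × 0.6% × 79/365 = $205.1836
Total = $3667.7644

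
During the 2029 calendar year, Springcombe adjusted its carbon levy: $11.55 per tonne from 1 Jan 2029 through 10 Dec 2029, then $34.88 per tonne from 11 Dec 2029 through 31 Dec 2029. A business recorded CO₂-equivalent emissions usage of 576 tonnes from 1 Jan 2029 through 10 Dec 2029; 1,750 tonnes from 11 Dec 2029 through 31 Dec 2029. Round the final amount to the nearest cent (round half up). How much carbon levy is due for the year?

1 Jan – 10 Dec 2029: 576 tonnes at $11.55/tonne → $6,652.80
11 Dec – 31 Dec 2029: 1,750 tonnes at $34.88/tonne → $61,040.00

$67,692.80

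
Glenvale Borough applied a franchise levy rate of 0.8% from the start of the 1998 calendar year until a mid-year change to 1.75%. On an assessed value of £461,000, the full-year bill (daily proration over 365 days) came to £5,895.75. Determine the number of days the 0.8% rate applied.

Let d = days at the first rate; then 365 − d days at the second rate.
£461,000 × [0.8%·d + 1.75%·(365−d)] / 365 = £5,895.75
Solving gives d = 181, so the new rate took effect on July 1, 1998.

181 days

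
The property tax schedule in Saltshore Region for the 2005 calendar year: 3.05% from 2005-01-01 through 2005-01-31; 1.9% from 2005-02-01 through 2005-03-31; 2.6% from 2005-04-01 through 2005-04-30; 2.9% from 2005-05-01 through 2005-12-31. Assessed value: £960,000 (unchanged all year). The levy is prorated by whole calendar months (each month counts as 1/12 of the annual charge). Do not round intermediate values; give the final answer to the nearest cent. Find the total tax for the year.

£26,120.00

2005-01-01 to 2005-01-31: 1 month at 3.05% → £960,000 × 3.05% × 1/12 = £2,440.0000
2005-02-01 to 2005-03-31: 2 months at 1.9% → £960,000 × 1.9% × 2/12 = £3,040.0000
2005-04-01 to 2005-04-30: 1 month at 2.6% → £960,000 × 2.6% × 1/12 = £2,080.0000
2005-05-01 to 2005-12-31: 8 months at 2.9% → £960,000 × 2.9% × 8/12 = £18,560.0000
Total = £26,120.0000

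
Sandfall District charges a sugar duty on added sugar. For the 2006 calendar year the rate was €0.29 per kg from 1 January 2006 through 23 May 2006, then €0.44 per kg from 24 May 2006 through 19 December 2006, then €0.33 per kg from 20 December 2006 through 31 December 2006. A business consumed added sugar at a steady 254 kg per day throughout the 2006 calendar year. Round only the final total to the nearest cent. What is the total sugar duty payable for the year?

€35008.82

1 January – 23 May 2006: 143 days × 254 kg/day = 36,322 kg at €0.29/kg → €10533.38
24 May – 19 December 2006: 210 days × 254 kg/day = 53,340 kg at €0.44/kg → €23469.60
20 December – 31 December 2006: 12 days × 254 kg/day = 3,048 kg at €0.33/kg → €1005.84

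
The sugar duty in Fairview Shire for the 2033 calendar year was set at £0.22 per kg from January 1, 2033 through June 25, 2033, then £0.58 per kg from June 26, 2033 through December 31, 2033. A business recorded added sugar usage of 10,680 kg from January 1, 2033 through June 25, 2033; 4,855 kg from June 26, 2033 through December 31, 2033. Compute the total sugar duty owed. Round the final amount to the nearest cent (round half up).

January 1 – June 25, 2033: 10,680 kg at £0.22/kg → £2,349.60
June 26 – December 31, 2033: 4,855 kg at £0.58/kg → £2,815.90

£5,165.50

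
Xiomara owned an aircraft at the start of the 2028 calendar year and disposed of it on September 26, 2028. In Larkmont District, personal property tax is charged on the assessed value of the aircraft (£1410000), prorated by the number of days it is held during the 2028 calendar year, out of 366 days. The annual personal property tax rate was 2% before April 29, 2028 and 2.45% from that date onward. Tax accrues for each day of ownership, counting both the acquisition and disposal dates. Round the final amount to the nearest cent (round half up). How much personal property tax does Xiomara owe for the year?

January 1 – April 28, 2028: 119 days at 2% → £1410000 × 2% × 119/366 = £9168.8525
April 29 – September 26, 2028: 151 days at 2.45% → £1410000 × 2.45% × 151/366 = £14252.1721
Total = £23421.0246

£23421.02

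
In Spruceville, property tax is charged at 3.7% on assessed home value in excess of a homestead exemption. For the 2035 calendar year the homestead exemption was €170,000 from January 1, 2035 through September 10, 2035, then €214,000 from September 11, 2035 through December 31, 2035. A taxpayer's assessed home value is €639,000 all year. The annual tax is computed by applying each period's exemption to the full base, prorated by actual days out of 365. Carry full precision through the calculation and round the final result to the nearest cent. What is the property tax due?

€16,853.45

January 1 – September 10, 2035: 253 days, exemption €170,000 → (€639,000 − €170,000) × 3.7% × 253/365 = €12,028.2438
September 11 – December 31, 2035: 112 days, exemption €214,000 → (€639,000 − €214,000) × 3.7% × 112/365 = €4,825.2055
Total = €16,853.4493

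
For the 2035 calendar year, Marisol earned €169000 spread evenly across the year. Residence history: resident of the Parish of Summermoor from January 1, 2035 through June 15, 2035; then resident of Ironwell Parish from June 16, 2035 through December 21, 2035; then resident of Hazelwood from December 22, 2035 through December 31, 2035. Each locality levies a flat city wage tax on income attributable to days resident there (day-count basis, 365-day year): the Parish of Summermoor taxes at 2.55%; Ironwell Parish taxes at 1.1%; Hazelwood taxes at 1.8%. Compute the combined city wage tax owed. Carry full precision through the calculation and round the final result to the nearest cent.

The Parish of Summermoor, January 1 – June 15, 2035: 166 days → €169000 × 2.55% × 166/365 = €1959.9370
Ironwell Parish, June 16 – December 21, 2035: 189 days → €169000 × 1.1% × 189/365 = €962.6055
Hazelwood, December 22 – December 31, 2035: 10 days → €169000 × 1.8% × 10/365 = €83.3425
Total = €3005.8849

€3005.88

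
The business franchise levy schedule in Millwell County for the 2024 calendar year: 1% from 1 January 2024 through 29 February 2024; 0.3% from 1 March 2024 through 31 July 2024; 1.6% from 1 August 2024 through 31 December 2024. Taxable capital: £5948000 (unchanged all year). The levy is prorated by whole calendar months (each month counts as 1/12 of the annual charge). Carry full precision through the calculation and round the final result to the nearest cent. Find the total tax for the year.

£57001.67

1 January – 29 February 2024: 2 months at 1% → £5948000 × 1% × 2/12 = £9913.3333
1 March – 31 July 2024: 5 months at 0.3% → £5948000 × 0.3% × 5/12 = £7435.0000
1 August – 31 December 2024: 5 months at 1.6% → £5948000 × 1.6% × 5/12 = £39653.3333
Total = £57001.6667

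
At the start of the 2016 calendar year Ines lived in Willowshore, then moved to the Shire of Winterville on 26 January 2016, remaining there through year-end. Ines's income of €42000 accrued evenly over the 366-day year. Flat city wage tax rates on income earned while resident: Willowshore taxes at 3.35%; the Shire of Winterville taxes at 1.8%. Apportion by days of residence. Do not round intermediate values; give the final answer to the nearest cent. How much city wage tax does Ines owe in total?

Willowshore, 1 January – 25 January 2016: 25 days → €42000 × 3.35% × 25/366 = €96.1066
The Shire of Winterville, 26 January – 31 December 2016: 341 days → €42000 × 1.8% × 341/366 = €704.3607
Total = €800.4672

€800.47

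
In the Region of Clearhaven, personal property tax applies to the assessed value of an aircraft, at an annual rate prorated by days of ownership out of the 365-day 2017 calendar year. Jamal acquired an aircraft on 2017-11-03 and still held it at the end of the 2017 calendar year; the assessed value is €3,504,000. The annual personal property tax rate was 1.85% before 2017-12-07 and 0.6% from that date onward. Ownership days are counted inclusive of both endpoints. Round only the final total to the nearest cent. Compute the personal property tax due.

€7,478.40

2017-11-03 to 2017-12-06: 34 days at 1.85% → €3,504,000 × 1.85% × 34/365 = €6,038.4000
2017-12-07 to 2017-12-31: 25 days at 0.6% → €3,504,000 × 0.6% × 25/365 = €1,440.0000
Total = €7,478.4000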